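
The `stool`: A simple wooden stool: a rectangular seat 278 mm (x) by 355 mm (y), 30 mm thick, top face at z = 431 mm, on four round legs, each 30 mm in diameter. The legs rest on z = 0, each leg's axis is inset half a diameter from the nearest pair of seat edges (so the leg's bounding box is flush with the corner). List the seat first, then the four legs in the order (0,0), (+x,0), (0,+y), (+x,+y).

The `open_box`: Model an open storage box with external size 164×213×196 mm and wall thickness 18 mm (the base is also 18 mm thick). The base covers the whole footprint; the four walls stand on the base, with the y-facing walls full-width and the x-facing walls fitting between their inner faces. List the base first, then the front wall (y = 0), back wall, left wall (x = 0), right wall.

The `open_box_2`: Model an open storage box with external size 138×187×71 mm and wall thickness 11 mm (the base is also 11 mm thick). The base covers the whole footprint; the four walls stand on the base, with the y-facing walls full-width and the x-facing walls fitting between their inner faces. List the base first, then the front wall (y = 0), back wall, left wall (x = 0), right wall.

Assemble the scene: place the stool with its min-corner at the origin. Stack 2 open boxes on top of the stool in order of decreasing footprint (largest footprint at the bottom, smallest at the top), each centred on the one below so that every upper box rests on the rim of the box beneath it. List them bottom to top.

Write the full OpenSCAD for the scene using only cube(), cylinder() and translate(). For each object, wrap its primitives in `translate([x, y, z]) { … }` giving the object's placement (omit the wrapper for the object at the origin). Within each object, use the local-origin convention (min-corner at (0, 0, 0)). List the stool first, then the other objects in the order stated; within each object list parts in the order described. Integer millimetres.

translate([0, 0, 401]) cube([278, 355, 30]);
translate([15, 15, 0]) cylinder(h = 401, r = 15);
translate([263, 15, 0]) cylinder(h = 401, r = 15);
translate([15, 340, 0]) cylinder(h = 401, r = 15);
translate([263, 340, 0]) cylinder(h = 401, r = 15);
translate([57, 71, 431]) {
  cube([164, 213, 18]);
  translate([0, 0, 18]) cube([164, 18, 178]);
  translate([0, 195, 18]) cube([164, 18, 178]);
  translate([0, 18, 18]) cube([18, 177, 178]);
  translate([146, 18, 18]) cube([18, 177, 178]);
}
translate([70, 84, 627]) {
  cube([138, 187, 11]);
  translate([0, 0, 11]) cube([138, 11, 60]);
  translate([0, 176, 11]) cube([138, 11, 60]);
  translate([0, 11, 11]) cube([11, 165, 60]);
  translate([127, 11, 11]) cube([11, 165, 60]);
}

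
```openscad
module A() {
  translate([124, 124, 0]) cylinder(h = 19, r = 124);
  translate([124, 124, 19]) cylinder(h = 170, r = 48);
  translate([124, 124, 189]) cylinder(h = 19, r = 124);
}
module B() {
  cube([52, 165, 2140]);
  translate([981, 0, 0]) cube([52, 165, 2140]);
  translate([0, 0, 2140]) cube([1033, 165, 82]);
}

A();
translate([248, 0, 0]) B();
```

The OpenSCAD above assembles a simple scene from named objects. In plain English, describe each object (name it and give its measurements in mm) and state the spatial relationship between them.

A is a spool: two coaxial disc flanges of radius 124 mm and thickness 19 mm, joined by a core cylinder of radius 48 mm and height 170 mm. The lower flange rests on z = 0 and the three cylinders share a vertical axis.

B is a rectangular door frame: two vertical jambs of 52×165 mm section, 2140 mm tall, with a clear opening 929 mm wide between their inner faces. A header 82 mm tall and 165 mm deep lies on top of the jambs and spans the full outside width.

The door frame is against the spool's +x side, with their −y faces flush.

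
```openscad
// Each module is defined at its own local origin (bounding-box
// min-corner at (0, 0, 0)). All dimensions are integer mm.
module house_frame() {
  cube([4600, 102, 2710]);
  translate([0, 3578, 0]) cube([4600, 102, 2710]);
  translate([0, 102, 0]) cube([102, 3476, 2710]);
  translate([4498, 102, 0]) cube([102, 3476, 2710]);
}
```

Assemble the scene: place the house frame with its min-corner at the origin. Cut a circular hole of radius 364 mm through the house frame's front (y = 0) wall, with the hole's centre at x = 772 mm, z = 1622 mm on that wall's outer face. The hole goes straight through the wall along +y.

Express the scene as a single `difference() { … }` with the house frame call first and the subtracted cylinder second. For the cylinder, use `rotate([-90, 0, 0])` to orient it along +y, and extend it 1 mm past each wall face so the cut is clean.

difference() {
  house_frame();
  translate([772, -1, 1622]) rotate([-90, 0, 0]) cylinder(h = 104, r = 364);
}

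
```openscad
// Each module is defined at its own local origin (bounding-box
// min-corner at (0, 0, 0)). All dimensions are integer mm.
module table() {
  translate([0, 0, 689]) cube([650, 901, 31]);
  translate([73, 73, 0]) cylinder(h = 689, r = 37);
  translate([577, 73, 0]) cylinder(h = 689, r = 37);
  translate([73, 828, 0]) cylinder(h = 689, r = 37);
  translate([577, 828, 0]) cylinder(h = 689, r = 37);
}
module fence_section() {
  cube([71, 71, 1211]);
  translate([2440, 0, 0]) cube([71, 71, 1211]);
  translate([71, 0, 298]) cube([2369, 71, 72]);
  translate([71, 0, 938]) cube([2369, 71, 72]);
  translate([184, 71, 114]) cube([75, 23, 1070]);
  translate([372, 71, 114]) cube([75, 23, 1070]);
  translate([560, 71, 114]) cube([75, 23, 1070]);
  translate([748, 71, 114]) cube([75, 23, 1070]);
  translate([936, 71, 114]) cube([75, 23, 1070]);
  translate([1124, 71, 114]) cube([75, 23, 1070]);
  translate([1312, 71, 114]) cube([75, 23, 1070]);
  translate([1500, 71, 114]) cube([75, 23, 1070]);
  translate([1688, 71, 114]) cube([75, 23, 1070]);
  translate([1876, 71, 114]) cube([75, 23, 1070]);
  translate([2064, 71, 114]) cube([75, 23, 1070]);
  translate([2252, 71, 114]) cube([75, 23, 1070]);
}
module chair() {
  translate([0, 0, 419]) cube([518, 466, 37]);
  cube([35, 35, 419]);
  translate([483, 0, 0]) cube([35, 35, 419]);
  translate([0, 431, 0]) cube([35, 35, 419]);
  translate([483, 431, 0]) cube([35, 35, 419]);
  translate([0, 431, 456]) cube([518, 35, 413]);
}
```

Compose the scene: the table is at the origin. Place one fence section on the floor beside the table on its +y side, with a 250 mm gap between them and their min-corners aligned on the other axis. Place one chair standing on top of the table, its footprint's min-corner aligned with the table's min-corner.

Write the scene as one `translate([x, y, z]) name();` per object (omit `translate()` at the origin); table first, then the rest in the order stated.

table();
translate([0, 1151, 0]) fence_section();
translate([0, 0, 720]) chair();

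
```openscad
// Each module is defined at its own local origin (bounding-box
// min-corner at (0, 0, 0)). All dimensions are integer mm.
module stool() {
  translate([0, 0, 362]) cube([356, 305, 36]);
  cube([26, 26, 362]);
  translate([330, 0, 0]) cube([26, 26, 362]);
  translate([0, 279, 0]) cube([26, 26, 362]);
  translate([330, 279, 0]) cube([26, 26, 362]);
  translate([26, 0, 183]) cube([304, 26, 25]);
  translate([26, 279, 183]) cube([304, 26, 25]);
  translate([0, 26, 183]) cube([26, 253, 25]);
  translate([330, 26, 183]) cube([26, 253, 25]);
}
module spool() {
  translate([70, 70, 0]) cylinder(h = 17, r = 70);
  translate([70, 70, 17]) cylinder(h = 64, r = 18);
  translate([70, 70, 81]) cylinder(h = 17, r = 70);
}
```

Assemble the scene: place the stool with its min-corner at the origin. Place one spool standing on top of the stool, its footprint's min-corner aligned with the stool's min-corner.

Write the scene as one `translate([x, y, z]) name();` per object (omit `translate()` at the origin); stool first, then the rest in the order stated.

stool();
translate([0, 0, 398]) spool();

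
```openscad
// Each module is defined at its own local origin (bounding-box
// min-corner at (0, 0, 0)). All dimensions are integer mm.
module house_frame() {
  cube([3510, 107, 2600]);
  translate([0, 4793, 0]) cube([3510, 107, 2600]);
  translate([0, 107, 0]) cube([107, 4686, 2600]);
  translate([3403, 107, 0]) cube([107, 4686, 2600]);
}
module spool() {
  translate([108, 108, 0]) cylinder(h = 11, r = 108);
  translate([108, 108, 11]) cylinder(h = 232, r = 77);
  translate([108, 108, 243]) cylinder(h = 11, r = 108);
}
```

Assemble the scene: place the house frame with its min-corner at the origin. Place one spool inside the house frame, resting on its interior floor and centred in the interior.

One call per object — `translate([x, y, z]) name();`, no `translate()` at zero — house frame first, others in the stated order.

house_frame();
translate([1647, 2342, 0]) spool();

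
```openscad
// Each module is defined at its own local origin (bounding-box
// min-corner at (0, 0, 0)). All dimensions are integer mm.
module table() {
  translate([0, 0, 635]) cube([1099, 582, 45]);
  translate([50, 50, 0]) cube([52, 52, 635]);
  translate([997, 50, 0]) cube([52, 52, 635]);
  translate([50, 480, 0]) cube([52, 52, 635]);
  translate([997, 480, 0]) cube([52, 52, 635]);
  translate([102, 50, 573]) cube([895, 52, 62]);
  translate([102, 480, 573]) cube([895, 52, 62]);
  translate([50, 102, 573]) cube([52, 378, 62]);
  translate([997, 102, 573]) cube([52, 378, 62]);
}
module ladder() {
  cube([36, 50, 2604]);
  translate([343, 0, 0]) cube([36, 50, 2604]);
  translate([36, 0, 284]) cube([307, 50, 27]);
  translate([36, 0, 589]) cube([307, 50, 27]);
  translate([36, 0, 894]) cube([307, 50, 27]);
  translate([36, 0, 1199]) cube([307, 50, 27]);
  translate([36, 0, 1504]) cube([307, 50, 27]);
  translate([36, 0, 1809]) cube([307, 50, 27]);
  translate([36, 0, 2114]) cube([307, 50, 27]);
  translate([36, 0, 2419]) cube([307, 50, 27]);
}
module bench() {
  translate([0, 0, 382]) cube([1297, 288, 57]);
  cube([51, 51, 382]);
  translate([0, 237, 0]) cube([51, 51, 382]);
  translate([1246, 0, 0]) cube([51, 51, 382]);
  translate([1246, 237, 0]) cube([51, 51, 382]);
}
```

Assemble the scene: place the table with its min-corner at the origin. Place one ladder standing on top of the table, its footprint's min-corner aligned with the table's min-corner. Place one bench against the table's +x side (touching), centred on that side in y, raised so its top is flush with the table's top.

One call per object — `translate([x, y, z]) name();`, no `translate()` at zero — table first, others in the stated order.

table();
translate([0, 0, 680]) ladder();
translate([1099, 147, 241]) bench();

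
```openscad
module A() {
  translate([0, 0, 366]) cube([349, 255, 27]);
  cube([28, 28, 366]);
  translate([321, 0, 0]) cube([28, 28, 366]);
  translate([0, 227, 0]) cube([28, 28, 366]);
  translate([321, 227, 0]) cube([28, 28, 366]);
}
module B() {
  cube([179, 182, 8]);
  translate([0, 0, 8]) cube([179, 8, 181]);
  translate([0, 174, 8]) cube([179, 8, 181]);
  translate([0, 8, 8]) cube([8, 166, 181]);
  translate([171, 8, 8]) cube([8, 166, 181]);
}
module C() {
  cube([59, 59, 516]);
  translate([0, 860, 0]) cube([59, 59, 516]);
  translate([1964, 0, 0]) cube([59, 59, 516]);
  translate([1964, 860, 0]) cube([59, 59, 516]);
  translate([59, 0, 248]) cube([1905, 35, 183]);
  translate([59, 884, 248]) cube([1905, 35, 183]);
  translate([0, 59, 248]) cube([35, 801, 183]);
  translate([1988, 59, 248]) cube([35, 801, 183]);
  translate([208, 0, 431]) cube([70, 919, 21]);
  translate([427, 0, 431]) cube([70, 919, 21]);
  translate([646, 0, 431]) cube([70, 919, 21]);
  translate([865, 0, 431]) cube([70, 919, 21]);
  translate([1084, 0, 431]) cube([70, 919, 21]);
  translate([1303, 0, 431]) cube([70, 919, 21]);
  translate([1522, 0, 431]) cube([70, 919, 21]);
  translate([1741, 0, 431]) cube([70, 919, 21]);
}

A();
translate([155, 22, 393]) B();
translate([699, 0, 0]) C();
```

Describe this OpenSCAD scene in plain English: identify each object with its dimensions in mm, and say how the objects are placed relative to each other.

A is a four-legged stool. The seat is a 349×255×27 mm slab whose top surface is at z = 393 mm; four square legs, each 28×28 mm in cross-section, run from the floor (z = 0) to the underside of the seat, each flush with a corner of the seat.

B is an open storage box with external size 179×182×189 mm and wall thickness 8 mm (the base is also 8 mm thick). The base covers the whole footprint; the four walls stand on the base, with the y-facing walls full-width and the x-facing walls fitting between their inner faces.

C is a bed frame 2023 mm long (x) by 919 mm wide (y). Four 59×59 mm corner posts, 516 mm tall, at the corners of the footprint. Four rails of 35 mm thickness and 183 mm height run between adjacent posts with their undersides at z = 248 mm, their outer faces flush with the outside of the frame (the two x-running rails run between the posts' inner faces; the two y-running rails run between the posts' inner faces). 8 slats, each 70 mm wide (x) and 21 mm thick, lie across the top of the two x-running rails, running the full 919 mm width of the frame in y; the slats are evenly spaced along x between the inner faces of the end posts with equal gaps (rounded down to the nearest mm) at the −x end and between each pair — any rounding remainder accumulates at the +x end.

The open box is on top of the stool. The bed frame is on the floor beside the stool on its +x side.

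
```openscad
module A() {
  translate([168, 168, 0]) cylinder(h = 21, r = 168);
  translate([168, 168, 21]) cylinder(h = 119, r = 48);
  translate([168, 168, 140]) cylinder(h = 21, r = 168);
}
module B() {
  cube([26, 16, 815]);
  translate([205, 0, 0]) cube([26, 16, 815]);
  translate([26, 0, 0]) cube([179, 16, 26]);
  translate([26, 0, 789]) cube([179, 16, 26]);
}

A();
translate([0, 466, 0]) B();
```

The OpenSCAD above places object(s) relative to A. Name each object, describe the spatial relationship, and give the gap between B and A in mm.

A is a spool. B is a picture frame. The picture frame is on the floor beside the spool on its +y side. The gap between the picture frame and the spool is 130 mm.

The picture frame's nearest face is 130 mm from the spool's +y face.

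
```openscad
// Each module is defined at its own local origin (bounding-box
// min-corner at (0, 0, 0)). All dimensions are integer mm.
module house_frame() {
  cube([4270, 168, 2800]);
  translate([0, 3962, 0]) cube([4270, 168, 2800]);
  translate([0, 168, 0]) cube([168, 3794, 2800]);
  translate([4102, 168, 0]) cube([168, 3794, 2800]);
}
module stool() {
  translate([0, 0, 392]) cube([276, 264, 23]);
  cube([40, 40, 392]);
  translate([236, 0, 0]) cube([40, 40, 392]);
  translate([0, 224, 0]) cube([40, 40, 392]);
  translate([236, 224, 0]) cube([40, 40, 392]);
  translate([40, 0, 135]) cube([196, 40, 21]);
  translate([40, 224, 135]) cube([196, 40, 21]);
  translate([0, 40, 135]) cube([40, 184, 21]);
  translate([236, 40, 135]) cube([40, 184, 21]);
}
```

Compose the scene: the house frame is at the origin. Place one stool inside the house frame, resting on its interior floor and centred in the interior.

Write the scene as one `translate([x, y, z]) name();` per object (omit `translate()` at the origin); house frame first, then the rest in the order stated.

house_frame();
translate([1997, 1933, 0]) stool();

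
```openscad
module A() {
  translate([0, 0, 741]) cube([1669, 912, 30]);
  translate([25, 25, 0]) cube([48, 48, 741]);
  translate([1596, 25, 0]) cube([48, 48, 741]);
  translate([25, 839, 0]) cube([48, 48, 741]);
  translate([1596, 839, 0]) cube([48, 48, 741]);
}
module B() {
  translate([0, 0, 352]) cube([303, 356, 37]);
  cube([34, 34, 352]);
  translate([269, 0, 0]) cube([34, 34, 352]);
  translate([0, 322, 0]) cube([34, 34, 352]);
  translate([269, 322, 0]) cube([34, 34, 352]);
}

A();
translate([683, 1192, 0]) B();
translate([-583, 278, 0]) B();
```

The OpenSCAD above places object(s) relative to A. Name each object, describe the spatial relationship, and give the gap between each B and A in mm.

A is a table. B is a stool. Two stools sit around the table at the +y, −x sides. The gap between each stool and the table is 280 mm.

Each stool's nearest face is 280 mm from the table's bounding box.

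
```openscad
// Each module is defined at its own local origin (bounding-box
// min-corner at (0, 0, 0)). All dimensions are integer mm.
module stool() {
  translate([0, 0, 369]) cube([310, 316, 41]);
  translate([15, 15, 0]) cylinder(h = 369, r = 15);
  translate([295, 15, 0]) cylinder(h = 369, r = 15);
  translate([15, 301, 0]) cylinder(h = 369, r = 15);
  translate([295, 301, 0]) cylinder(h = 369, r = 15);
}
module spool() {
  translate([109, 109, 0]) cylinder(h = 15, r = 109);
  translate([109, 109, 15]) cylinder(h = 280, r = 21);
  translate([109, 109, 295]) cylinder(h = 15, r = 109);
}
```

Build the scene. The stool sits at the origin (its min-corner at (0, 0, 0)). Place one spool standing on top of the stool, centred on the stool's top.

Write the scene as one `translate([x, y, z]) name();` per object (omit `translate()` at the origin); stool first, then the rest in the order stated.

stool();
translate([46, 49, 410]) spool();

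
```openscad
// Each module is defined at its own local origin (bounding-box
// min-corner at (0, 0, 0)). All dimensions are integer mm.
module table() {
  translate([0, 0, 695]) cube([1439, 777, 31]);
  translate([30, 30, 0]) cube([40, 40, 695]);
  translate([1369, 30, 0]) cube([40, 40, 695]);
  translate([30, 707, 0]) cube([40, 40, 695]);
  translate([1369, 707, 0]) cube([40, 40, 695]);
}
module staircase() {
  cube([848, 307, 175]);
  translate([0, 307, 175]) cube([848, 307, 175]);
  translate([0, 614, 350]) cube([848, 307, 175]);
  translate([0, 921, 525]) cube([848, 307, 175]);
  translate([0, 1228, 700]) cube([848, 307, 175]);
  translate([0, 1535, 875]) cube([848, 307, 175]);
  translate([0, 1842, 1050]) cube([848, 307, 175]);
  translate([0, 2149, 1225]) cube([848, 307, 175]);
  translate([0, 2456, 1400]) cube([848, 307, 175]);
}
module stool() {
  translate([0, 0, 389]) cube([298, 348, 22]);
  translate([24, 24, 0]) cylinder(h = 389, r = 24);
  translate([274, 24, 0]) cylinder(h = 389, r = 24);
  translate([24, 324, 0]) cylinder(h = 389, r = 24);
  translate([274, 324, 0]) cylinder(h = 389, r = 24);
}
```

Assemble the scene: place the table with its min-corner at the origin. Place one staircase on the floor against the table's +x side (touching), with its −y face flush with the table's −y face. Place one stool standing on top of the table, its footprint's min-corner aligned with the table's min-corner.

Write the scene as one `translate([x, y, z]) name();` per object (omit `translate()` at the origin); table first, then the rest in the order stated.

table();
translate([1439, 0, 0]) staircase();
translate([0, 0, 726]) stool();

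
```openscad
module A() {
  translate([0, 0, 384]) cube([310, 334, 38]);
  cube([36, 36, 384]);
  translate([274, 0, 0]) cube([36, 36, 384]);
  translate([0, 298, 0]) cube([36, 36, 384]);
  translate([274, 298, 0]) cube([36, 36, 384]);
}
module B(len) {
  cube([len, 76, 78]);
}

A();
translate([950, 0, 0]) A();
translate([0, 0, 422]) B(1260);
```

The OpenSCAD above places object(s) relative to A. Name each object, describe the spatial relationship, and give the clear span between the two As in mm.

A is a stool. B is a beam. A beam spans the tops of two stools. The clear span between the two stools is 640 mm.

Second stool starts at x = 950; first ends at x = 310; clear span = 950 − 310 = 640 mm.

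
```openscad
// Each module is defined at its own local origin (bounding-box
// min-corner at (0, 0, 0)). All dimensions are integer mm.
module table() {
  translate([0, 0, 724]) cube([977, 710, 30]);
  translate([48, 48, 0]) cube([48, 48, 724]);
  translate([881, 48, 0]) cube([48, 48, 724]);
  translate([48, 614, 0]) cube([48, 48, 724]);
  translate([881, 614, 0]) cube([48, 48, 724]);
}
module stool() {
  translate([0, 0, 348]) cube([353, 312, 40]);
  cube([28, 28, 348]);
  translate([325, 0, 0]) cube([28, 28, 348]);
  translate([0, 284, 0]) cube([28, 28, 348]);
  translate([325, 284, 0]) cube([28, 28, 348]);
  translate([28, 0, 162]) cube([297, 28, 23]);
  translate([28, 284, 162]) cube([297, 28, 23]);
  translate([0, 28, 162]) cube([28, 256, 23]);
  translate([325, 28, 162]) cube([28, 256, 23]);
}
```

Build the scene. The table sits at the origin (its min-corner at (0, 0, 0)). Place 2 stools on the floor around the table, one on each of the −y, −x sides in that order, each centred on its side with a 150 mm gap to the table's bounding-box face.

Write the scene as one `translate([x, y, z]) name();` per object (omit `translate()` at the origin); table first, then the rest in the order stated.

table();
translate([312, -462, 0]) stool();
translate([-503, 199, 0]) stool();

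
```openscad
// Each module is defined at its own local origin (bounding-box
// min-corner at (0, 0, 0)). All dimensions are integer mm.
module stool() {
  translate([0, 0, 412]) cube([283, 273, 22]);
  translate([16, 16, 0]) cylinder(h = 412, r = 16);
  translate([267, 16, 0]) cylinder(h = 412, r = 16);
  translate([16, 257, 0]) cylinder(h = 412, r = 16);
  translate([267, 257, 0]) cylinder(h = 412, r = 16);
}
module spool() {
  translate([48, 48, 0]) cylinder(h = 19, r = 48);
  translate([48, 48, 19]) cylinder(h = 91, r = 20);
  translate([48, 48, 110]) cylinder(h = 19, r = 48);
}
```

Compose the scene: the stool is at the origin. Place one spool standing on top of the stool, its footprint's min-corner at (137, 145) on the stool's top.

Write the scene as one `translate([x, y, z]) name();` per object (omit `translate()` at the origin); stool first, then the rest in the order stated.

stool();
translate([137, 145, 434]) spool();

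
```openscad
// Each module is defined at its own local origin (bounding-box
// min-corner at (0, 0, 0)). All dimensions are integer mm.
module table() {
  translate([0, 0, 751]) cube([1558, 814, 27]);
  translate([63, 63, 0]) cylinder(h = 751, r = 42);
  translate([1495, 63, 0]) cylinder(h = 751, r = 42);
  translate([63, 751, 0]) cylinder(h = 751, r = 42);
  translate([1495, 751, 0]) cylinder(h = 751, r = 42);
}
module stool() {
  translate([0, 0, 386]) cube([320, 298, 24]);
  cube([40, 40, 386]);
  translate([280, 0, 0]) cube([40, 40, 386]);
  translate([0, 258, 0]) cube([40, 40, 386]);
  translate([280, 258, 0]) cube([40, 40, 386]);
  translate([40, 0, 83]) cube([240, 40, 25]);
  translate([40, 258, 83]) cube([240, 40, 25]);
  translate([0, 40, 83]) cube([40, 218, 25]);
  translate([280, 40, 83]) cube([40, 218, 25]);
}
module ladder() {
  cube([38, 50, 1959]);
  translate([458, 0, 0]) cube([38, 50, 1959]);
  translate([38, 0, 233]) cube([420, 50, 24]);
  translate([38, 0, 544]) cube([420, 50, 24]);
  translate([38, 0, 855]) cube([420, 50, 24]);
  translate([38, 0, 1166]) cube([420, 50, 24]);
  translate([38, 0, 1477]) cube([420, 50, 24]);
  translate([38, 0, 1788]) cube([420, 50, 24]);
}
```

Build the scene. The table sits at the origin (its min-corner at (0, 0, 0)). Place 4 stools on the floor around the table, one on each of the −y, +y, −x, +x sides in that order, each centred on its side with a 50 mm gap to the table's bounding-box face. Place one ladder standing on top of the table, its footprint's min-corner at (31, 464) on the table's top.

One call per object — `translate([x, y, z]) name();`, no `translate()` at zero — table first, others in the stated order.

table();
translate([619, -348, 0]) stool();
translate([619, 864, 0]) stool();
translate([-370, 258, 0]) stool();
translate([1608, 258, 0]) stool();
translate([31, 464, 778]) ladder();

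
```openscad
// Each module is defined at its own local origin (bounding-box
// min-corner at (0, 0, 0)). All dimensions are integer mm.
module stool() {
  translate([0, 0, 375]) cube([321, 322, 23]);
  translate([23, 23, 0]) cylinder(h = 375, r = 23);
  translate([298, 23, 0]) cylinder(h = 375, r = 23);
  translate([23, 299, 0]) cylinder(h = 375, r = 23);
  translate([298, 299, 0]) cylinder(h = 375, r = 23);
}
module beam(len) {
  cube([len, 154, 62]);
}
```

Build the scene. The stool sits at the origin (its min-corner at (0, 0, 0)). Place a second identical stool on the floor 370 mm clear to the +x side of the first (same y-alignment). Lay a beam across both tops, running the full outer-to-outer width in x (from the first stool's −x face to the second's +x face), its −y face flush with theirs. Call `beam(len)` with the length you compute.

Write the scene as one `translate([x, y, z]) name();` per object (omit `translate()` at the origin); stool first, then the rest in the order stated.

stool();
translate([691, 0, 0]) stool();
translate([0, 0, 398]) beam(1012);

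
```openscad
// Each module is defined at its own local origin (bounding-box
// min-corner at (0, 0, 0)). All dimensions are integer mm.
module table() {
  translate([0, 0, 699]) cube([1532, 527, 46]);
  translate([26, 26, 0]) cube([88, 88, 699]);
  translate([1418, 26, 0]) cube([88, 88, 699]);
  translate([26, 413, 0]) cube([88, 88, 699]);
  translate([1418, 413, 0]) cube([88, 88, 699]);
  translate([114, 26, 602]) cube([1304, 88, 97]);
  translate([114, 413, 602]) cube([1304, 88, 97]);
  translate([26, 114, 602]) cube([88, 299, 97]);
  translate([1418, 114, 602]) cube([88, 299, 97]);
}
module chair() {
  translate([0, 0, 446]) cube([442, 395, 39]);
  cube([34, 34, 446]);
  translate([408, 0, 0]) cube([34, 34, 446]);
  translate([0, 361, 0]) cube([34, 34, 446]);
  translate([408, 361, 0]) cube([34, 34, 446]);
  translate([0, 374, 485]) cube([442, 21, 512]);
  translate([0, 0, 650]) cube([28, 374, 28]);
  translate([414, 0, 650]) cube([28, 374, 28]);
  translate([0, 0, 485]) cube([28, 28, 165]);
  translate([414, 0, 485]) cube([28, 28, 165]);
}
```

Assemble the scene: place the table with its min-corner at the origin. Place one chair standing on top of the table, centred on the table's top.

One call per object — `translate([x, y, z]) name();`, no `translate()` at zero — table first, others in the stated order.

table();
translate([545, 66, 745]) chair();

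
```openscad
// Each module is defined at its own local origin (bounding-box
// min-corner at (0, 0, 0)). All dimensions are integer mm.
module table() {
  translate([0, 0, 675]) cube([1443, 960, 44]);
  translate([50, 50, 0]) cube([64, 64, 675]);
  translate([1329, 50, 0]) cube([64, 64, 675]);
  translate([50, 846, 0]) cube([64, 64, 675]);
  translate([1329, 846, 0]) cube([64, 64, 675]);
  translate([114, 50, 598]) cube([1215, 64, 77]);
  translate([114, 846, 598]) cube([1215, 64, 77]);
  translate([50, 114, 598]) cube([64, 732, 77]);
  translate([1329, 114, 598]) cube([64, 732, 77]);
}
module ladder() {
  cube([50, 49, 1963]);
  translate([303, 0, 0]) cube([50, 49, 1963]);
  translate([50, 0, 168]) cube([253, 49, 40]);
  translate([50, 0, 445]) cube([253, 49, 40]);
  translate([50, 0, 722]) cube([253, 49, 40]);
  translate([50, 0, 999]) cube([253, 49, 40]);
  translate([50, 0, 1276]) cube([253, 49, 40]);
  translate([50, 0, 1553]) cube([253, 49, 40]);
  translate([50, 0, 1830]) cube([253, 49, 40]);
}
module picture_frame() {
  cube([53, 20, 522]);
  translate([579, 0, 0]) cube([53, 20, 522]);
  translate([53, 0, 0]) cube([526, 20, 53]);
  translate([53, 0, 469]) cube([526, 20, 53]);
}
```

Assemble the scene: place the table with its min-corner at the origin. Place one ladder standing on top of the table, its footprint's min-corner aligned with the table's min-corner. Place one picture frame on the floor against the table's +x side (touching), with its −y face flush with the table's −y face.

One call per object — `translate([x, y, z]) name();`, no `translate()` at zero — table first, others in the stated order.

table();
translate([0, 0, 719]) ladder();
translate([1443, 0, 0]) picture_frame();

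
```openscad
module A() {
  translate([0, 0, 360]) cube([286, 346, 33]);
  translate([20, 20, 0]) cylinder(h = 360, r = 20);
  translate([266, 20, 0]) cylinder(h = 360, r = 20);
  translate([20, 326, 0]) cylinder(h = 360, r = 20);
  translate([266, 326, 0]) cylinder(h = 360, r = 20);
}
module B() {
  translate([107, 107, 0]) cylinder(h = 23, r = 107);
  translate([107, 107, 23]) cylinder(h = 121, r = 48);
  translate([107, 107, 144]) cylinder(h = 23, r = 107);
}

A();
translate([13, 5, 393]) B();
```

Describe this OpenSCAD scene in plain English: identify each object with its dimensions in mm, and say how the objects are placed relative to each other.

A is a four-legged stool. The seat is 286×346 mm, 33 mm thick, top at z = 393 mm. It stands on four round legs, each 40 mm in diameter, from z = 0 to the seat underside, each leg's axis is inset half a diameter from the nearest pair of seat edges (so the leg's bounding box is flush with the corner).

B is a spool: two coaxial disc flanges of radius 107 mm and thickness 23 mm, joined by a core cylinder of radius 48 mm and height 121 mm. The lower flange rests on z = 0 and the three cylinders share a vertical axis.

The spool is on top of the stool.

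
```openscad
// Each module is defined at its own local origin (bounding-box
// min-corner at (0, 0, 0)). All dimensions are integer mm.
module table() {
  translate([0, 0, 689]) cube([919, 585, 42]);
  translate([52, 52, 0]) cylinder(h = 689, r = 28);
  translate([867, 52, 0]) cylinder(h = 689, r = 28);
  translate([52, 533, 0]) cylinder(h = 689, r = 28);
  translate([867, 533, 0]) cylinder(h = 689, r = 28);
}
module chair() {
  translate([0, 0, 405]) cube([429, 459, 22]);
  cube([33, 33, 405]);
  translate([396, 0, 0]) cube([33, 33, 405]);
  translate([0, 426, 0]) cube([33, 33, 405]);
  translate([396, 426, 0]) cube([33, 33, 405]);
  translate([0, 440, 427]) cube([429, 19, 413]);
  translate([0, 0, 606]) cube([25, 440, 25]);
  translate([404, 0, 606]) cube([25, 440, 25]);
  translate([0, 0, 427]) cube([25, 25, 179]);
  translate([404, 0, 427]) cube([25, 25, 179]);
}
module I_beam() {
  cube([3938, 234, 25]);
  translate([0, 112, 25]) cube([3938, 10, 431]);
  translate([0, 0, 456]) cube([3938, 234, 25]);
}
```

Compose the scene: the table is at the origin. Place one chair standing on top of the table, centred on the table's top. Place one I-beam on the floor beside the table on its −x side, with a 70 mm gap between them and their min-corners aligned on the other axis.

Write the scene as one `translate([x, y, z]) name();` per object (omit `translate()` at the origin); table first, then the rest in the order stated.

table();
translate([245, 63, 731]) chair();
translate([-4008, 0, 0]) I_beam();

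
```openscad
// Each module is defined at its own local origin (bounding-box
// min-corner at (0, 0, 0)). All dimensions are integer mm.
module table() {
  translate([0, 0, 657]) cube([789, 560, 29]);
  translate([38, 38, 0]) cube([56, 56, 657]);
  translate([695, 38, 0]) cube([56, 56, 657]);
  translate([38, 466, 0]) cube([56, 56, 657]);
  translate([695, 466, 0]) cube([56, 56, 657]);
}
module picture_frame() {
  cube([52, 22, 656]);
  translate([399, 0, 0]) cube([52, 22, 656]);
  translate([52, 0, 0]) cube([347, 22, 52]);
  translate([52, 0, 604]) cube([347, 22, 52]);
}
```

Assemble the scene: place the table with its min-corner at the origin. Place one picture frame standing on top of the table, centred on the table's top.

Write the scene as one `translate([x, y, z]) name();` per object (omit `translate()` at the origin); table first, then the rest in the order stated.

table();
translate([169, 269, 686]) picture_frame();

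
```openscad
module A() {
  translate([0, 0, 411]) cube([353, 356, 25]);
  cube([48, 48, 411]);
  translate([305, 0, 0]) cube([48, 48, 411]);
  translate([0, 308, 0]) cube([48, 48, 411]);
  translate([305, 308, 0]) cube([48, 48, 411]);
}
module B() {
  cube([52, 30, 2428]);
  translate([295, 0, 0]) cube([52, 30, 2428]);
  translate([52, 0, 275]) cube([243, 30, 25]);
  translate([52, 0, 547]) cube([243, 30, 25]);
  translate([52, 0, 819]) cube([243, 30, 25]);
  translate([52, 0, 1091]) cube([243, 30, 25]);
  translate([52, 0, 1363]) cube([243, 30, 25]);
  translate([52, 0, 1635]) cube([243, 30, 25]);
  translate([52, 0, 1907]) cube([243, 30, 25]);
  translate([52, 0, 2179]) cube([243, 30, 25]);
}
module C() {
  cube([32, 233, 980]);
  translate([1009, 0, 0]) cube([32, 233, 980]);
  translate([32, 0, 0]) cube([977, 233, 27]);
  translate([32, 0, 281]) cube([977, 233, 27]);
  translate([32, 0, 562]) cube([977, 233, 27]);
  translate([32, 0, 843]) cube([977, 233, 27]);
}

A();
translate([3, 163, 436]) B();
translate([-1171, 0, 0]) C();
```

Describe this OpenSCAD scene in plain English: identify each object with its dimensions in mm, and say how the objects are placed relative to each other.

A is a simple wooden stool: a rectangular seat 353 mm (x) by 356 mm (y), 25 mm thick, top face at z = 436 mm, on four square legs, each 48×48 mm in cross-section. The legs rest on z = 0, each flush with a corner of the seat.

B is a straight ladder. Two 52×30 mm vertical rails, 2428 mm tall, stand 347 mm apart (outside-to-outside) with their front faces coplanar on the −y side. 8 rungs, each 30 mm deep and 25 mm tall, span between the inner faces of the rails, front faces flush with the rails. The lowest rung's underside is at z = 275 mm and rungs are spaced 272 mm apart (underside to underside).

C is an open bookshelf. Two side panels, each 32 mm thick, 233 mm deep and 980 mm tall, stand 1041 mm apart (outside-to-outside). Between them sit 4 shelves, each 27 mm thick and 233 mm deep, spanning the full gap between the sides. The bottom shelf rests on the floor (its underside at z = 0) and the clear gap between one shelf's top and the next shelf's underside is 254 mm.

The ladder is on top of the stool, centred. The bookshelf is on the floor beside the stool on its −x side.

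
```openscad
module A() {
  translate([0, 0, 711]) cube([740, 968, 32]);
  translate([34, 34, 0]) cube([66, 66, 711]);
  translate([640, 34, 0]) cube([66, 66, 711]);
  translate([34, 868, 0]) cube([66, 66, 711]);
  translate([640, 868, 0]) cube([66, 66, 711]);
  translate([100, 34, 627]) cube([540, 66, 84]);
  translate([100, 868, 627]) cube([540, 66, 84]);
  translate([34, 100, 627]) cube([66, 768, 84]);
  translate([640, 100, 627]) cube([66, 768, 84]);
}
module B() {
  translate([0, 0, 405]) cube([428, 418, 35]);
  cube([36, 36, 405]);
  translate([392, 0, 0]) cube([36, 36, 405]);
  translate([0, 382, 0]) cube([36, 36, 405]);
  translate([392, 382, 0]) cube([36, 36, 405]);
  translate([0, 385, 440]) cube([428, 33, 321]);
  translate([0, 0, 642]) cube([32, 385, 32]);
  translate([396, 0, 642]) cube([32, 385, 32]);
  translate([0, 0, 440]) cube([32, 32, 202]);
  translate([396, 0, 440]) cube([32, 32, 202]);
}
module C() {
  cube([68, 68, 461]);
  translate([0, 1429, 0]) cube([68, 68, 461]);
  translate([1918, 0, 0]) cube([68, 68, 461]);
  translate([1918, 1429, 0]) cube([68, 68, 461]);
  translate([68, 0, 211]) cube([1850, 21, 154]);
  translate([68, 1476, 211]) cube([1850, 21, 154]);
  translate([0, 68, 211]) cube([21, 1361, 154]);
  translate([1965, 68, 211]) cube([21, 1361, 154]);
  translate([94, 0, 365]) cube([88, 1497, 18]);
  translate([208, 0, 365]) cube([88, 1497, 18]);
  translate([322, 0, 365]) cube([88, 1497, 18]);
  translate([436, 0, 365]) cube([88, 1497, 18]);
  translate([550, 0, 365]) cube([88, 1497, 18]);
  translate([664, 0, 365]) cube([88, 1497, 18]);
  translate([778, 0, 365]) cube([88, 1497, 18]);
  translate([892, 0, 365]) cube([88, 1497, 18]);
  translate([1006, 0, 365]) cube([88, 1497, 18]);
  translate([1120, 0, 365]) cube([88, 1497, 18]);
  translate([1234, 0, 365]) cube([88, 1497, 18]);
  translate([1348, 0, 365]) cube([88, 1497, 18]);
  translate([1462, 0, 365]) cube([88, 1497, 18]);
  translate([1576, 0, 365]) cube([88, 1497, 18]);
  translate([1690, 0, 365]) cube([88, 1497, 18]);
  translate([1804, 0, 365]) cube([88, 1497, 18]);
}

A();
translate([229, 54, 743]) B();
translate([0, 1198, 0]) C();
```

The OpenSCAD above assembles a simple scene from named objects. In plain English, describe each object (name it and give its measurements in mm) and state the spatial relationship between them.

A is a table: top 740 mm (x) × 968 mm (y), 32 mm thick, upper face at z = 743 mm, on four 66×66 mm square legs, each inset 34 mm from the nearest pair of top edges, running from z = 0 to the bottom of the top. Four apron rails, 66 mm thick and 84 mm tall, run between adjacent legs with their top edges flush with the underside of the top and their outer faces flush with the legs' outer faces.

B is a chair: 428×418 mm seat, 35 mm thick, top at z = 440 mm, on four 36 mm square corner legs flush with the seat edges. A 33 mm thick backrest slab spans the full seat width, extending 321 mm above the seat top, its back face flush with the seat's +y edge. Two armrests of 32×32 mm section run along each side from the seat's front edge to the front of the backrest, top faces 234 mm above the seat top and outer faces flush with the seat's x-edges; a 32×32 mm post under the front of each armrest stands on the seat at the front corner.

C is a bed frame 1986 mm long (x) by 1497 mm wide (y). Four 68×68 mm corner posts, 461 mm tall, at the corners of the footprint. Four rails of 21 mm thickness and 154 mm height run between adjacent posts with their undersides at z = 211 mm, their outer faces flush with the outside of the frame (the two x-running rails run between the posts' inner faces; the two y-running rails run between the posts' inner faces). 16 slats, each 88 mm wide (x) and 18 mm thick, lie across the top of the two x-running rails, running the full 1497 mm width of the frame in y; the slats are evenly spaced along x between the inner faces of the end posts with equal gaps (rounded down to the nearest mm) at the −x end and between each pair — any rounding remainder accumulates at the +x end.

The chair is on top of the table. The bed frame is on the floor beside the table on its +y side.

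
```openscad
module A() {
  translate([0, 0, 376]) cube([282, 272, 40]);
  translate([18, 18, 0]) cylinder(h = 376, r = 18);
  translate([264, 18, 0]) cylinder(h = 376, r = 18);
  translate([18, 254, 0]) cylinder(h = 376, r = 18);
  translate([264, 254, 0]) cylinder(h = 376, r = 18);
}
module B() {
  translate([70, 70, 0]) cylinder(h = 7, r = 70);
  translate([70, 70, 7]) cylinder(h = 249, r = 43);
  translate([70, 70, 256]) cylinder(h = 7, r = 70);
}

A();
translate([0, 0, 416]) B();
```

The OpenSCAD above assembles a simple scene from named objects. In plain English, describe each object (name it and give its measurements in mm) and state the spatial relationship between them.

A is a simple wooden stool: a rectangular seat 282 mm (x) by 272 mm (y), 40 mm thick, top face at z = 416 mm, on four round legs, each 36 mm in diameter. The legs rest on z = 0, each leg's axis is inset half a diameter from the nearest pair of seat edges (so the leg's bounding box is flush with the corner).

B is a spool: two coaxial disc flanges of radius 70 mm and thickness 7 mm, joined by a core cylinder of radius 43 mm and height 249 mm. The lower flange rests on z = 0 and the three cylinders share a vertical axis.

The spool is on top of the stool.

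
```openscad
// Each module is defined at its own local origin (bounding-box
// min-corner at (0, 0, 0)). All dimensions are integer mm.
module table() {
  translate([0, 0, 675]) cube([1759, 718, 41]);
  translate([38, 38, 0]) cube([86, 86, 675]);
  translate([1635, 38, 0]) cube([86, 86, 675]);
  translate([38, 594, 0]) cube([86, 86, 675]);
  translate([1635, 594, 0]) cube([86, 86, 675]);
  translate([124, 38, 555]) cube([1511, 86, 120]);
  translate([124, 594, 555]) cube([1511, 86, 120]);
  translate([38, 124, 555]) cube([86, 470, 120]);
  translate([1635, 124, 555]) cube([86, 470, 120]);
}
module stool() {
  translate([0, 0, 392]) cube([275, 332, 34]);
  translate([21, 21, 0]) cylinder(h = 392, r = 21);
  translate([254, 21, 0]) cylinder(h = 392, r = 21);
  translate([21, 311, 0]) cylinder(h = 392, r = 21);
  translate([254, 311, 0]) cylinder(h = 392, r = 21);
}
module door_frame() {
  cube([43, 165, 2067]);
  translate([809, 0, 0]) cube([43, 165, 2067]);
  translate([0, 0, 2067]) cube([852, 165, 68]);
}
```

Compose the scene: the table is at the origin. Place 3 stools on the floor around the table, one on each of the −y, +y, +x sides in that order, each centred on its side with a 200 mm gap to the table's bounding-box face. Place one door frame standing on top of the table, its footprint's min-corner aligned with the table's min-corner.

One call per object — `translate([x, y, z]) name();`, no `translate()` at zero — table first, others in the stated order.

table();
translate([742, -532, 0]) stool();
translate([742, 918, 0]) stool();
translate([1959, 193, 0]) stool();
translate([0, 0, 716]) door_frame();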